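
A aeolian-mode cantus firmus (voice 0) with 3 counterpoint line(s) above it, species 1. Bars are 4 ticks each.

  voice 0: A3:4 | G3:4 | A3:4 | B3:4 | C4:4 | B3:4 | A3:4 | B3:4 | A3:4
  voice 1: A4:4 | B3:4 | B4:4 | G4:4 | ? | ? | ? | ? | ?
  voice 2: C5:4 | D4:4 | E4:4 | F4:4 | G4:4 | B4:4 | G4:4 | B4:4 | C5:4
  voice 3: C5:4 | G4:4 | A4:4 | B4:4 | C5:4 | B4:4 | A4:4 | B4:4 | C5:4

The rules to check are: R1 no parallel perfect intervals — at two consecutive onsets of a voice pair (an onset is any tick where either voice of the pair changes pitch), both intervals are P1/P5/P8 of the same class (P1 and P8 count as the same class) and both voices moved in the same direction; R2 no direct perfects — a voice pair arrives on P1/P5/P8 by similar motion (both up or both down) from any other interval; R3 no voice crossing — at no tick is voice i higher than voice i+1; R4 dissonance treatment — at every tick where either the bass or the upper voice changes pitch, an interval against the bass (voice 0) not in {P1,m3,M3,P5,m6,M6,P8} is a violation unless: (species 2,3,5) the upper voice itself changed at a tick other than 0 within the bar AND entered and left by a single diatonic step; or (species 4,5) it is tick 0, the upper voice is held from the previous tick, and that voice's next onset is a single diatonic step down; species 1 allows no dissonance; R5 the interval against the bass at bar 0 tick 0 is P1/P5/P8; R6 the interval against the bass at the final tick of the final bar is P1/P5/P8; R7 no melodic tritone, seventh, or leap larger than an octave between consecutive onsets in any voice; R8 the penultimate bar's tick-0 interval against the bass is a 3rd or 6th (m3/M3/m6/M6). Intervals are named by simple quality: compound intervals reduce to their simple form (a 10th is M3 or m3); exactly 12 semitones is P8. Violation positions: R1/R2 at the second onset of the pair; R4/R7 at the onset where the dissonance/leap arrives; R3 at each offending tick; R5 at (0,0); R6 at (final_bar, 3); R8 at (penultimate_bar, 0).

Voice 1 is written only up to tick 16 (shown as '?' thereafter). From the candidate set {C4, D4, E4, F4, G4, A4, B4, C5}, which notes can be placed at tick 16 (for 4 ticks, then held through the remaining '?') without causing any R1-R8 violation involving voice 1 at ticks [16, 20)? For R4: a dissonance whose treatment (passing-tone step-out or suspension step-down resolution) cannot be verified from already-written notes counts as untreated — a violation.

{C4, E4, G4}

C4: legal
D4: violates R4
E4: legal
F4: violates R4
G4: legal
A4: violates R3
B4: violates R3,R4
C5: violates R2,R3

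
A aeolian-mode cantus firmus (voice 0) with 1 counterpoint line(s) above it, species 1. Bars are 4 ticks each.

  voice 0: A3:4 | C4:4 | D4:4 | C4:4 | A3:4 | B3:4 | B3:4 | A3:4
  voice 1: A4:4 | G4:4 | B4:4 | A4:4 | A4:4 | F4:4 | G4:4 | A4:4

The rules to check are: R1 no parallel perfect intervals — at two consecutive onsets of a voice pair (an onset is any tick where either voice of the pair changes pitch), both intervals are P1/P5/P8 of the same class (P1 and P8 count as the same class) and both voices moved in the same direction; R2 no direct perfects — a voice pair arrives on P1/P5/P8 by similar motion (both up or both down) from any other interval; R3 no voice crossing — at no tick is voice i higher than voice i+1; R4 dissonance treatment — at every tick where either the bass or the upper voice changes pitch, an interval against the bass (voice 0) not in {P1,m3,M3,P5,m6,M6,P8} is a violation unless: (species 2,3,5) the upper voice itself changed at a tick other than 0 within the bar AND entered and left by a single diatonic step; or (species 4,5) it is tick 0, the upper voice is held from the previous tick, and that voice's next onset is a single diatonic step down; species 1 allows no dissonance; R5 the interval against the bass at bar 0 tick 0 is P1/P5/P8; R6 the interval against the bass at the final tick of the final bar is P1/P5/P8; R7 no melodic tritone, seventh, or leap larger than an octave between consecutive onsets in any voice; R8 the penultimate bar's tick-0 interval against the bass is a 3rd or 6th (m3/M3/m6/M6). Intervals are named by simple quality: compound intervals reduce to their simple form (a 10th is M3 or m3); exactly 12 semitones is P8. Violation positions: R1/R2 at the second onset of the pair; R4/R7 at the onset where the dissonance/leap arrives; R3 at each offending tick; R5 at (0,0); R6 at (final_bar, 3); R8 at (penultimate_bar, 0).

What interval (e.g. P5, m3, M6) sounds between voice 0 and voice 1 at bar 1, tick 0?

P5

voice 0=C4 voice 1=G4 -> P5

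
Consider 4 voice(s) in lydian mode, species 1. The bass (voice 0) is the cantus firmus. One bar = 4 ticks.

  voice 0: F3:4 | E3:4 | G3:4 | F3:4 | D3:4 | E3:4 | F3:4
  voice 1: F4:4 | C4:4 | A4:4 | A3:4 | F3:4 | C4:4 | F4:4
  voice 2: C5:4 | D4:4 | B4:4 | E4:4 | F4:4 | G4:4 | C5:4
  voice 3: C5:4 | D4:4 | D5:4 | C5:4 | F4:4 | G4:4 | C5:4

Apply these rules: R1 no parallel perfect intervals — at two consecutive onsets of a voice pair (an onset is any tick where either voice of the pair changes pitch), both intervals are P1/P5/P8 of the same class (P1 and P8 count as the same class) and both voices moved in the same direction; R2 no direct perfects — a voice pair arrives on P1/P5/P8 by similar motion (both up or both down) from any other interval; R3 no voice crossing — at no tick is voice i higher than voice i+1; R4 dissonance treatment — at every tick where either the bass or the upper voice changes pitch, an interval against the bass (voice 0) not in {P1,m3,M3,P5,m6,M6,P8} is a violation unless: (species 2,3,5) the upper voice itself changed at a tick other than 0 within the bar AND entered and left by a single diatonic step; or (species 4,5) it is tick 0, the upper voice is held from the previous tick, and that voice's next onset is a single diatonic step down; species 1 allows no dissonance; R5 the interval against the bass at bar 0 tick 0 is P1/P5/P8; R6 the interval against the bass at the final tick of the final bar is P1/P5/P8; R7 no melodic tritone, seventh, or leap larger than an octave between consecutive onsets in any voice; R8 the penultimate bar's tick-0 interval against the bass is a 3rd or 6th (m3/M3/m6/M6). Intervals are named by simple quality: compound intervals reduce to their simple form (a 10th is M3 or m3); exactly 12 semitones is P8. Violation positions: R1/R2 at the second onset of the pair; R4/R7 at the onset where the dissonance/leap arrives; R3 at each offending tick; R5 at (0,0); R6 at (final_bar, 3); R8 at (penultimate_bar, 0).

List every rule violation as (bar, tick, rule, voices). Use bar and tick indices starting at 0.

bar 0: v0=F3 v1=F4 v2=C5 v3=C5 downbeat P5
bar 1: v0=E3 v1=C4 v2=D4 v3=D4 downbeat m7
bar 2: v0=G3 v1=A4 v2=B4 v3=D5 downbeat P5
bar 3: v0=F3 v1=A3 v2=E4 v3=C5 downbeat P5
bar 4: v0=D3 v1=F3 v2=F4 v3=F4 downbeat m3
bar 5: v0=E3 v1=C4 v2=G4 v3=G4 downbeat m3
bar 6: v0=F3 v1=F4 v2=C5 v3=C5 downbeat P5
  -> R1 @ bar 1 tick 0 v(2, 3): C5/C5 P1 -> D4/D4 P1 similar
  -> R4 @ bar 1 tick 0 v(0, 2): E3/D4 m7 untreated
  -> R4 @ bar 1 tick 0 v(0, 3): E3/D4 m7 untreated
  -> R7 @ bar 1 tick 0 v(2,): C5->D4 leap 10st
  -> R7 @ bar 1 tick 0 v(3,): C5->D4 leap 10st
  -> R2 @ bar 2 tick 0 v(0, 3): E3/D4 m7 -> G3/D5 P5 similar
  -> R4 @ bar 2 tick 0 v(0, 1): G3/A4 M2 untreated
  -> R1 @ bar 3 tick 0 v(0, 3): G3/D5 P5 -> F3/C5 P5 similar
  -> R2 @ bar 3 tick 0 v(1, 2): A4/B4 M2 -> A3/E4 P5 similar
  -> R4 @ bar 3 tick 0 v(0, 2): F3/E4 M7 untreated
  -> R2 @ bar 4 tick 0 v(1, 3): A3/C5 m3 -> F3/F4 P8 similar
  -> R1 @ bar 5 tick 0 v(2, 3): F4/F4 P1 -> G4/G4 P1 similar
  -> R2 @ bar 5 tick 0 v(1, 2): F3/F4 P8 -> C4/G4 P5 similar
  -> R2 @ bar 5 tick 0 v(1, 3): F3/F4 P8 -> C4/G4 P5 similar
  -> R1 @ bar 6 tick 0 v(1, 2): C4/G4 P5 -> F4/C5 P5 similar
  -> R1 @ bar 6 tick 0 v(1, 3): C4/G4 P5 -> F4/C5 P5 similar
  -> R1 @ bar 6 tick 0 v(2, 3): G4/G4 P1 -> C5/C5 P1 similar
  -> R2 @ bar 6 tick 0 v(0, 1): E3/C4 m6 -> F3/F4 P8 similar
  -> R2 @ bar 6 tick 0 v(0, 2): E3/G4 m3 -> F3/C5 P5 similar
  -> R2 @ bar 6 tick 0 v(0, 3): E3/G4 m3 -> F3/C5 P5 similar

(1, 0, R1, (2, 3))
(1, 0, R4, (0, 2))
(1, 0, R4, (0, 3))
(1, 0, R7, (2,))
(1, 0, R7, (3,))
(2, 0, R2, (0, 3))
(2, 0, R4, (0, 1))
(3, 0, R1, (0, 3))
(3, 0, R2, (1, 2))
(3, 0, R4, (0, 2))
(4, 0, R2, (1, 3))
(5, 0, R1, (2, 3))
(5, 0, R2, (1, 2))
(5, 0, R2, (1, 3))
(6, 0, R1, (1, 2))
(6, 0, R1, (1, 3))
(6, 0, R1, (2, 3))
(6, 0, R2, (0, 1))
(6, 0, R2, (0, 2))
(6, 0, R2, (0, 3))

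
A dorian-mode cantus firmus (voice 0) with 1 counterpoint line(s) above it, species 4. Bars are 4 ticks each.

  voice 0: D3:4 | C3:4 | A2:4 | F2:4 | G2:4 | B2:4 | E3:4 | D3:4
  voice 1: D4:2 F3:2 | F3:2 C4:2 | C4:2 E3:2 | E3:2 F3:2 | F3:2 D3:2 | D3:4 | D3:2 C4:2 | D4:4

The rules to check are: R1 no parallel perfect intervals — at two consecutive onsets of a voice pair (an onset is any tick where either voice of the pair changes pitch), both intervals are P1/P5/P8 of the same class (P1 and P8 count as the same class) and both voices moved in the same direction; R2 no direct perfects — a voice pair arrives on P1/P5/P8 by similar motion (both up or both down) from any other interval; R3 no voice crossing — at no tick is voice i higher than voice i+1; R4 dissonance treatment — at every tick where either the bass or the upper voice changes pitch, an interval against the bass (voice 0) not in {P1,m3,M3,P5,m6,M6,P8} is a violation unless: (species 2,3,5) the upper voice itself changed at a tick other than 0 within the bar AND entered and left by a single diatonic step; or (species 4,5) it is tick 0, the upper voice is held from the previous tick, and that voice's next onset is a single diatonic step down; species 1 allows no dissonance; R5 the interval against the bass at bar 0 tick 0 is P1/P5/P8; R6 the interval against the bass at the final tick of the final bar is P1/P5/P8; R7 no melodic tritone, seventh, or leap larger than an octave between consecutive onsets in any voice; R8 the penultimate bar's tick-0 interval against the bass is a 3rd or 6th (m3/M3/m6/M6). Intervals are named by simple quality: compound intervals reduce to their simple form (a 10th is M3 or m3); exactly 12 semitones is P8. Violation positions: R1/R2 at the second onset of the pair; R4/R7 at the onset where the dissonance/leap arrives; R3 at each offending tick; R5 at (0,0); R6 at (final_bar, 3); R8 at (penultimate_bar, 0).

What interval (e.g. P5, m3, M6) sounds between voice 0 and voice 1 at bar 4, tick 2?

voice 0=G2 voice 1=D3 -> P5

P5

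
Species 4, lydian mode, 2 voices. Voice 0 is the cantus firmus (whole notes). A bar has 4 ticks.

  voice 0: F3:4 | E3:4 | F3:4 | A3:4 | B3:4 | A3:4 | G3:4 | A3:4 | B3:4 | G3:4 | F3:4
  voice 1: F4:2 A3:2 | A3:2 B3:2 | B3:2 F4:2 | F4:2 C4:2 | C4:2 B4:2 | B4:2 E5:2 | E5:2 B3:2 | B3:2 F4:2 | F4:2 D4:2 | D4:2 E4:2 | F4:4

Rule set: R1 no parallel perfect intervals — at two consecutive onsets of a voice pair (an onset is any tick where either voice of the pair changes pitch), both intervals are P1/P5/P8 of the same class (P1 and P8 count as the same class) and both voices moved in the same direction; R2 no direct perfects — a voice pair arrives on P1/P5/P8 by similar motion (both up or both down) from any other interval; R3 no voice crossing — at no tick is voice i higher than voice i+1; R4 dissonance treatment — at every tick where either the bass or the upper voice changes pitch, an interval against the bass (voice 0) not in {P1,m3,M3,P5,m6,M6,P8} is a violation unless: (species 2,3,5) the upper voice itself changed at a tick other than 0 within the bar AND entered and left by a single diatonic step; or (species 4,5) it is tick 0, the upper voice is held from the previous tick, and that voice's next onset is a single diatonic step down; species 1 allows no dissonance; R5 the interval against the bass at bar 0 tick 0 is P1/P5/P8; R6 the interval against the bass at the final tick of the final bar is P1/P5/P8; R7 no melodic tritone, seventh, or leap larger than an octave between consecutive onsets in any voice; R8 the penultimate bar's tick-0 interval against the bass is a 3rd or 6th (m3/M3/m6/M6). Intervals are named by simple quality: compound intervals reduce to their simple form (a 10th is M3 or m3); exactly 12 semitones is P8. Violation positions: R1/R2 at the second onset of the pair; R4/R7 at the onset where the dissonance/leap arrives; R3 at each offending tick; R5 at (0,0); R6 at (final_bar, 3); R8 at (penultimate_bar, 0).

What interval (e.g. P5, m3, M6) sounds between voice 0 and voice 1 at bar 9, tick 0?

P5

voice 0=G3 voice 1=D4 -> P5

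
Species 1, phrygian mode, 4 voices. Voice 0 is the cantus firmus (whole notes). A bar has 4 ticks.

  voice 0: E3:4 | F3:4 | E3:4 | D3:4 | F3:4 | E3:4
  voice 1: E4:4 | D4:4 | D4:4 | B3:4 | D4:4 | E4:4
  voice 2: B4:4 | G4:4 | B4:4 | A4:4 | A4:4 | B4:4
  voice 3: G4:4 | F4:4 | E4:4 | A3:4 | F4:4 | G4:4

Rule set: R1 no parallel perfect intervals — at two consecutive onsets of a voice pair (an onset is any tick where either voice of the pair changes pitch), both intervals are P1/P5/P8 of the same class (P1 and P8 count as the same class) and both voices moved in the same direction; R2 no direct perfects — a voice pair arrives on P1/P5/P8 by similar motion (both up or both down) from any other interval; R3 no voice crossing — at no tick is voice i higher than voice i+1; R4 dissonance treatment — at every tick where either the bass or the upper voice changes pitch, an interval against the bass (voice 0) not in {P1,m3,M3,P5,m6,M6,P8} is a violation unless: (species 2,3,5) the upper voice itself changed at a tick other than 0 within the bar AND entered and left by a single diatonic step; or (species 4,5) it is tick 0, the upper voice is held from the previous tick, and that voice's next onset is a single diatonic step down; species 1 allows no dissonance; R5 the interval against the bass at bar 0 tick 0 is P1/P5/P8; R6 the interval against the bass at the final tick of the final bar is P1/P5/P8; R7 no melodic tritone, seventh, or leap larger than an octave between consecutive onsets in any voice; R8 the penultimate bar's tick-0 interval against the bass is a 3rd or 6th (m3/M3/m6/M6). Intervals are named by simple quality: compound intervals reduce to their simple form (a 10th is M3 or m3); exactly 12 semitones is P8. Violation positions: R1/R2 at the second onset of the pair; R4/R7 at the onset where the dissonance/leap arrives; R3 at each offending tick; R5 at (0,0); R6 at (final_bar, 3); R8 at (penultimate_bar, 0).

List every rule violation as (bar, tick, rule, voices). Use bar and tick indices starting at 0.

bar 0: v0=E3 v1=E4 v2=B4 v3=G4 downbeat m3
bar 1: v0=F3 v1=D4 v2=G4 v3=F4 downbeat P8
bar 2: v0=E3 v1=D4 v2=B4 v3=E4 downbeat P8
bar 3: v0=D3 v1=B3 v2=A4 v3=A3 downbeat P5
bar 4: v0=F3 v1=D4 v2=A4 v3=F4 downbeat P8
bar 5: v0=E3 v1=E4 v2=B4 v3=G4 downbeat m3
  -> R3 @ bar 0 tick 0 v(2, 3): B4 above G4
  -> R5 @ bar 0 tick 0 v(0, 3): opens on m3
  -> R3 @ bar 0 tick 1 v(2, 3): B4 above G4
  -> R3 @ bar 0 tick 2 v(2, 3): B4 above G4
  -> R3 @ bar 0 tick 3 v(2, 3): B4 above G4
  -> R3 @ bar 1 tick 0 v(2, 3): G4 above F4
  -> R4 @ bar 1 tick 0 v(0, 2): F3/G4 M2 untreated
  -> R3 @ bar 1 tick 1 v(2, 3): G4 above F4
  -> R3 @ bar 1 tick 2 v(2, 3): G4 above F4
  -> R3 @ bar 1 tick 3 v(2, 3): G4 above F4
  -> R1 @ bar 2 tick 0 v(0, 3): F3/F4 P8 -> E3/E4 P8 similar
  -> R3 @ bar 2 tick 0 v(2, 3): B4 above E4
  -> R4 @ bar 2 tick 0 v(0, 1): E3/D4 m7 untreated
  -> R3 @ bar 2 tick 1 v(2, 3): B4 above E4
  -> R3 @ bar 2 tick 2 v(2, 3): B4 above E4
  -> R3 @ bar 2 tick 3 v(2, 3): B4 above E4
  -> R1 @ bar 3 tick 0 v(0, 2): E3/B4 P5 -> D3/A4 P5 similar
  -> R2 @ bar 3 tick 0 v(0, 3): E3/E4 P8 -> D3/A3 P5 similar
  -> R2 @ bar 3 tick 0 v(2, 3): B4/E4 P5 -> A4/A3 P8 similar
  -> R3 @ bar 3 tick 0 v(2, 3): A4 above A3
  -> R3 @ bar 3 tick 1 v(2, 3): A4 above A3
  -> R3 @ bar 3 tick 2 v(2, 3): A4 above A3
  -> R3 @ bar 3 tick 3 v(2, 3): A4 above A3
  -> R2 @ bar 4 tick 0 v(0, 3): D3/A3 P5 -> F3/F4 P8 similar
  -> R3 @ bar 4 tick 0 v(2, 3): A4 above F4
  -> R8 @ bar 4 tick 0 v(0, 3): penult P8 not 3rd/6th
  -> R3 @ bar 4 tick 1 v(2, 3): A4 above F4
  -> R3 @ bar 4 tick 2 v(2, 3): A4 above F4
  -> R3 @ bar 4 tick 3 v(2, 3): A4 above F4
  -> R1 @ bar 5 tick 0 v(1, 2): D4/A4 P5 -> E4/B4 P5 similar
  -> R3 @ bar 5 tick 0 v(2, 3): B4 above G4
  -> R3 @ bar 5 tick 1 v(2, 3): B4 above G4
  -> R3 @ bar 5 tick 2 v(2, 3): B4 above G4
  -> R3 @ bar 5 tick 3 v(2, 3): B4 above G4
  -> R6 @ bar 5 tick 3 v(0, 3): closes on m3

(0, 0, R3, (2, 3))
(0, 0, R5, (0, 3))
(0, 1, R3, (2, 3))
(0, 2, R3, (2, 3))
(0, 3, R3, (2, 3))
(1, 0, R3, (2, 3))
(1, 0, R4, (0, 2))
(1, 1, R3, (2, 3))
(1, 2, R3, (2, 3))
(1, 3, R3, (2, 3))
(2, 0, R1, (0, 3))
(2, 0, R3, (2, 3))
(2, 0, R4, (0, 1))
(2, 1, R3, (2, 3))
(2, 2, R3, (2, 3))
(2, 3, R3, (2, 3))
(3, 0, R1, (0, 2))
(3, 0, R2, (0, 3))
(3, 0, R2, (2, 3))
(3, 0, R3, (2, 3))
(3, 1, R3, (2, 3))
(3, 2, R3, (2, 3))
(3, 3, R3, (2, 3))
(4, 0, R2, (0, 3))
(4, 0, R3, (2, 3))
(4, 0, R8, (0, 3))
(4, 1, R3, (2, 3))
(4, 2, R3, (2, 3))
(4, 3, R3, (2, 3))
(5, 0, R1, (1, 2))
(5, 0, R3, (2, 3))
(5, 1, R3, (2, 3))
(5, 2, R3, (2, 3))
(5, 3, R3, (2, 3))
(5, 3, R6, (0, 3))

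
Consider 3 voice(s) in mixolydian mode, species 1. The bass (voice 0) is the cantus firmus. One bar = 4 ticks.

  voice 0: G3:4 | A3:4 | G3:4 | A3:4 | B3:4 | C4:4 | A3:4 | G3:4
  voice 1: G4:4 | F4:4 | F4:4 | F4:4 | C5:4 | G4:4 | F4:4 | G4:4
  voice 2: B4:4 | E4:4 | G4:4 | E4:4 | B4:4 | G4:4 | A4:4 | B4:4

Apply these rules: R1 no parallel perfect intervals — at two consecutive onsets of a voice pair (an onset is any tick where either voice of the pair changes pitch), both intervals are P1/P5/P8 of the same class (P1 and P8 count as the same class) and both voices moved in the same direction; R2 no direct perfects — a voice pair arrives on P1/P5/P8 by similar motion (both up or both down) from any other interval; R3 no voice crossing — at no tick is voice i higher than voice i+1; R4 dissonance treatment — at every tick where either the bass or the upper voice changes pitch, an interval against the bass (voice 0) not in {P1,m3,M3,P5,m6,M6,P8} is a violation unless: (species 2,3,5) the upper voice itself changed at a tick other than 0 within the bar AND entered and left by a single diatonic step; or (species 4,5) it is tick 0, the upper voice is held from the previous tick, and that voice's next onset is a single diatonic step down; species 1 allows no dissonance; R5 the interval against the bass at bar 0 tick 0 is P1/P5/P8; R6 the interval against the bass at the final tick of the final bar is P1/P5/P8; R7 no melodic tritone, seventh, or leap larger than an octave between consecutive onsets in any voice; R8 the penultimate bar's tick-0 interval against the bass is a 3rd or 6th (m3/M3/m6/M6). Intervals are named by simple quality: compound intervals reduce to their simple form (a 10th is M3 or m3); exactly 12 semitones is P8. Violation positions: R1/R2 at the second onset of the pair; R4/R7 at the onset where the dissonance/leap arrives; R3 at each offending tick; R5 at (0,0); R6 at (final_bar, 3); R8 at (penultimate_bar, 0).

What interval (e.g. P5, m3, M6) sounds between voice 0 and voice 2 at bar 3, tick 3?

voice 0=A3 voice 2=E4 -> P5

P5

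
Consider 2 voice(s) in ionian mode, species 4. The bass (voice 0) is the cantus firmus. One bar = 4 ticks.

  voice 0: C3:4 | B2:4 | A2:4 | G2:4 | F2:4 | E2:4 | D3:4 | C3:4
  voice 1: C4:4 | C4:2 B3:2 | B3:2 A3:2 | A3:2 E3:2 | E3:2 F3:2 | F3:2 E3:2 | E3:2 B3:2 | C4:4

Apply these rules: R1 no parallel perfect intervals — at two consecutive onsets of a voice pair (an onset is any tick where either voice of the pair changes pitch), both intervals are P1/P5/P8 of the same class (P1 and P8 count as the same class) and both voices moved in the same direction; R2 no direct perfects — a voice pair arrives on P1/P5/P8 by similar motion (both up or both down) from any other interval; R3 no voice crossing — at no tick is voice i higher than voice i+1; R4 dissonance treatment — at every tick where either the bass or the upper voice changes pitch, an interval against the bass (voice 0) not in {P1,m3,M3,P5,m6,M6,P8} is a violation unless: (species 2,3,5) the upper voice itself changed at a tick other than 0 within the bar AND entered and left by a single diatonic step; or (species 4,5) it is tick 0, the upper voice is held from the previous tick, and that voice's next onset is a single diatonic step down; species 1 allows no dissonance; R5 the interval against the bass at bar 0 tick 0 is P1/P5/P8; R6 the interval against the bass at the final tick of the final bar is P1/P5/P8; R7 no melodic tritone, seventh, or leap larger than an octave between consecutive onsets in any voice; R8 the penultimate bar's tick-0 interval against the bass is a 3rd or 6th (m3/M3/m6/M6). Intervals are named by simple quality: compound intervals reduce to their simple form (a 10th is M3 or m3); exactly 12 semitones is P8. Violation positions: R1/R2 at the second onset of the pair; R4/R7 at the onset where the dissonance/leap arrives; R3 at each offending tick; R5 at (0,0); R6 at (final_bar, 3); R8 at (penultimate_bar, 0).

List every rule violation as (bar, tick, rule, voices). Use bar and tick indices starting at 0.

(3, 0, R4, (0, 1))
(4, 0, R4, (0, 1))
(6, 0, R4, (0, 1))
(6, 0, R7, (0,))
(6, 0, R8, (0, 1))

bar 0: v0=C3 v1=C4 downbeat P8
bar 1: v0=B2 v1=C4 downbeat m2
bar 2: v0=A2 v1=B3 downbeat M2
bar 3: v0=G2 v1=A3 downbeat M2
bar 4: v0=F2 v1=E3 downbeat M7
bar 5: v0=E2 v1=F3 downbeat m2
bar 6: v0=D3 v1=E3 downbeat M2
bar 7: v0=C3 v1=C4 downbeat P8
  -> R4 @ bar 3 tick 0 v(0, 1): G2/A3 M2 untreated
  -> R4 @ bar 4 tick 0 v(0, 1): F2/E3 M7 untreated
  -> R4 @ bar 6 tick 0 v(0, 1): D3/E3 M2 untreated
  -> R7 @ bar 6 tick 0 v(0,): E2->D3 leap 10st
  -> R8 @ bar 6 tick 0 v(0, 1): penult M2 not 3rd/6th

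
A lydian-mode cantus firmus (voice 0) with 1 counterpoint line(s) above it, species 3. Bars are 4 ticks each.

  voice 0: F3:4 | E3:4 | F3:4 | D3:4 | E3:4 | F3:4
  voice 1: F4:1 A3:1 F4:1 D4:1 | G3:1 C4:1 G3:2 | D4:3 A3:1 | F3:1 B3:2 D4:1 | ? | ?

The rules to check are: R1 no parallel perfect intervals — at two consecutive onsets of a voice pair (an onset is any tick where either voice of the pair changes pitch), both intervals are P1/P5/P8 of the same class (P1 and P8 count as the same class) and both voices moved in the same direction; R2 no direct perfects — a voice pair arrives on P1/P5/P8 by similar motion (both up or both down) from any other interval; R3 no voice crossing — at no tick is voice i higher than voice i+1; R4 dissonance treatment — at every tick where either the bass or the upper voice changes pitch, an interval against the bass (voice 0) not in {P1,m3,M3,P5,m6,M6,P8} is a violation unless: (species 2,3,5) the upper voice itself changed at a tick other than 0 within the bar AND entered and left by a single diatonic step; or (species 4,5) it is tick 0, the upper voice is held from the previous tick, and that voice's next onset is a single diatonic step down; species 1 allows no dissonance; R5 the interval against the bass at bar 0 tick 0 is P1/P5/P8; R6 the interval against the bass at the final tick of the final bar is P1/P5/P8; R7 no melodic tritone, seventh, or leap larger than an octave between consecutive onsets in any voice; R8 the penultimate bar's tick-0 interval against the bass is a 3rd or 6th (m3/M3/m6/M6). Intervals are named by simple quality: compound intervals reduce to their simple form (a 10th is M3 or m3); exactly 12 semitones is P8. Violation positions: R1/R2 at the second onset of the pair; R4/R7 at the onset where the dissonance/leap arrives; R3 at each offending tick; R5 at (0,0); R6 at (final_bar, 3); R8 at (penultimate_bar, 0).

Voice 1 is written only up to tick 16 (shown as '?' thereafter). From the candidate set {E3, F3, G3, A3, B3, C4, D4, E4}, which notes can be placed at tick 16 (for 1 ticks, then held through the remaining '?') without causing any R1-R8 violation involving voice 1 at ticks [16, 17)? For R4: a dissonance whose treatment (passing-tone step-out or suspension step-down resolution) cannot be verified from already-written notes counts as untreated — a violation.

E3: violates R7,R8
F3: violates R4,R8
G3: legal
A3: violates R4,R8
B3: violates R8
C4: legal
D4: violates R4,R8
E4: violates R1,R8

{C4, G3}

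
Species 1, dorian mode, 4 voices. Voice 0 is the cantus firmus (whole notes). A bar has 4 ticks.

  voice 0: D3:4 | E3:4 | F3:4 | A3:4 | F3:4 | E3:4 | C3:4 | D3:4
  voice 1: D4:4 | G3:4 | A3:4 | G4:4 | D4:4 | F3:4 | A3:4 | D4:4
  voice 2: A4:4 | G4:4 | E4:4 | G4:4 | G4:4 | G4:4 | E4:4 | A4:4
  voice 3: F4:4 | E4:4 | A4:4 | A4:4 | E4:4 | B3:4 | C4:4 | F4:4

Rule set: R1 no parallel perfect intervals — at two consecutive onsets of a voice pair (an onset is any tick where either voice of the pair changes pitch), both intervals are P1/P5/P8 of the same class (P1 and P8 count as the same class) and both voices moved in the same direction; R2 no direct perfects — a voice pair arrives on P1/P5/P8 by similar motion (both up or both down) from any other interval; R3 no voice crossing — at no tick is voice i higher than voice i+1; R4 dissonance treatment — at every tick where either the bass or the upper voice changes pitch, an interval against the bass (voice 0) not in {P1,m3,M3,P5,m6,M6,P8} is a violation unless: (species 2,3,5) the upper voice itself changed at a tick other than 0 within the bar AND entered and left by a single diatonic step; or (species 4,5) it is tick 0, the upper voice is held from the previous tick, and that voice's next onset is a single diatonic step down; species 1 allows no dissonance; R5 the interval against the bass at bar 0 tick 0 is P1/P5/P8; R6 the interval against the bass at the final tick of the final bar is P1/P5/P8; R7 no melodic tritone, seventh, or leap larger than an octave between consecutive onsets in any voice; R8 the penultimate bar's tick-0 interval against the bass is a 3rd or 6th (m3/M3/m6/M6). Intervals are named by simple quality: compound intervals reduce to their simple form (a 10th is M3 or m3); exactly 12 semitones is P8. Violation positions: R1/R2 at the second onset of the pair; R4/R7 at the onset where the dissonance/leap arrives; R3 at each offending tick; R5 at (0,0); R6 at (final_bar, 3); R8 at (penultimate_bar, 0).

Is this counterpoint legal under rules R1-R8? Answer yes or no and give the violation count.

No (41 violations)

bar 0: v0=D3 v1=D4 v2=A4 v3=F4 (m3)
bar 1: v0=E3 v1=G3 v2=G4 v3=E4 (P8)
bar 2: v0=F3 v1=A3 v2=E4 v3=A4 (M3)
bar 3: v0=A3 v1=G4 v2=G4 v3=A4 (P8)
bar 4: v0=F3 v1=D4 v2=G4 v3=E4 (M7)
bar 5: v0=E3 v1=F3 v2=G4 v3=B3 (P5)
bar 6: v0=C3 v1=A3 v2=E4 v3=C4 (P8)
bar 7: v0=D3 v1=D4 v2=A4 v3=F4 (m3)
  R3 @ bar0.0: A4 above F4
  R5 @ bar0.0: opens on m3
  R3 @ bar0.1: A4 above F4
  R3 @ bar0.2: A4 above F4
  R3 @ bar0.3: A4 above F4
  R2 @ bar1.0: D4/A4 P5 -> G3/G4 P8 similar
  R3 @ bar1.0: G4 above E4
  R3 @ bar1.1: G4 above E4
  R3 @ bar1.2: G4 above E4
  R3 @ bar1.3: G4 above E4
  R2 @ bar2.0: G3/E4 M6 -> A3/A4 P8 similar
  R4 @ bar2.0: F3/E4 M7 untreated
  R2 @ bar3.0: A3/E4 P5 -> G4/G4 P1 similar
  R4 @ bar3.0: A3/G4 m7 untreated
  R4 @ bar3.0: A3/G4 m7 untreated
  R7 @ bar3.0: A3->G4 leap 10st
  R3 @ bar4.0: G4 above E4
  R4 @ bar4.0: F3/G4 M2 untreated
  R4 @ bar4.0: F3/E4 M7 untreated
  R3 @ bar4.1: G4 above E4
  R3 @ bar4.2: G4 above E4
  R3 @ bar4.3: G4 above E4
  R2 @ bar5.0: F3/E4 M7 -> E3/B3 P5 similar
  R3 @ bar5.0: G4 above B3
  R4 @ bar5.0: E3/F3 m2 untreated
  R3 @ bar5.1: G4 above B3
  R3 @ bar5.2: G4 above B3
  R3 @ bar5.3: G4 above B3
  R3 @ bar6.0: E4 above C4
  R8 @ bar6.0: penult P8 not 3rd/6th
  R3 @ bar6.1: E4 above C4
  R3 @ bar6.2: E4 above C4
  R3 @ bar6.3: E4 above C4
  R1 @ bar7.0: A3/E4 P5 -> D4/A4 P5 similar
  R2 @ bar7.0: C3/A3 M6 -> D3/D4 P8 similar
  R2 @ bar7.0: C3/E4 M3 -> D3/A4 P5 similar
  R3 @ bar7.0: A4 above F4
  R3 @ bar7.1: A4 above F4
  R3 @ bar7.2: A4 above F4
  R3 @ bar7.3: A4 above F4
  R6 @ bar7.3: closes on m3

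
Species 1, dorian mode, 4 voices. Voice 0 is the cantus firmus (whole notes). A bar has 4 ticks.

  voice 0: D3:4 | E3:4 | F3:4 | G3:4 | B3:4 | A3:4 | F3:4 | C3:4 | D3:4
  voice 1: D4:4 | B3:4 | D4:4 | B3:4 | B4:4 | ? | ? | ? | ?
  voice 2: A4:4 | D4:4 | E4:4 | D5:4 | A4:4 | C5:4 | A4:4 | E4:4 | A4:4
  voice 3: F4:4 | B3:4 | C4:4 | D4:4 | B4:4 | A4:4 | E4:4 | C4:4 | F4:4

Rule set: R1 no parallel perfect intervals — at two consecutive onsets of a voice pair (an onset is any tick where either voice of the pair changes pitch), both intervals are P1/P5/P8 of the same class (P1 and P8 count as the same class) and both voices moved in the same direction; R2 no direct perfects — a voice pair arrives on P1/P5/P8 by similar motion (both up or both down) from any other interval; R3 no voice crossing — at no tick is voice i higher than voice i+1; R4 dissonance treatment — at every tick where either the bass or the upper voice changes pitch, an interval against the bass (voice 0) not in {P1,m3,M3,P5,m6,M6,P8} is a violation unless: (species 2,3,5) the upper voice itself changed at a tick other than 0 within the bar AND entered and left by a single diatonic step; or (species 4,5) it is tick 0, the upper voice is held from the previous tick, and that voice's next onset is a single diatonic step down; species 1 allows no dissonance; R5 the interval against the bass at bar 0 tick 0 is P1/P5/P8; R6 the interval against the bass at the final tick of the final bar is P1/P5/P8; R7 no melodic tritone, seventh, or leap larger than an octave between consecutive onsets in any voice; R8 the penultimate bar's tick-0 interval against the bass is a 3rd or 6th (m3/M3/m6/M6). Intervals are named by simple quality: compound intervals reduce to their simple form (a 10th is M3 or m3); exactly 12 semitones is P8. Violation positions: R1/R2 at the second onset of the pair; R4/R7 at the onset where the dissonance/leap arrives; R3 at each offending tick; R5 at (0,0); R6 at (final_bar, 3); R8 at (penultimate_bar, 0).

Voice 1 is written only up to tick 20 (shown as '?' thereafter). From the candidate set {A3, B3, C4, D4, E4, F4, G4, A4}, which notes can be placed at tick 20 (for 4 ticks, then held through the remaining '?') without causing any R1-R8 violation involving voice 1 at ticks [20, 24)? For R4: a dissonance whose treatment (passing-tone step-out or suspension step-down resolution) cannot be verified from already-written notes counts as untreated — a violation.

{}

A3: violates R1,R7
B3: violates R4
C4: violates R7
D4: violates R2,R4
E4: violates R2
F4: violates R7
G4: violates R4
A4: violates R1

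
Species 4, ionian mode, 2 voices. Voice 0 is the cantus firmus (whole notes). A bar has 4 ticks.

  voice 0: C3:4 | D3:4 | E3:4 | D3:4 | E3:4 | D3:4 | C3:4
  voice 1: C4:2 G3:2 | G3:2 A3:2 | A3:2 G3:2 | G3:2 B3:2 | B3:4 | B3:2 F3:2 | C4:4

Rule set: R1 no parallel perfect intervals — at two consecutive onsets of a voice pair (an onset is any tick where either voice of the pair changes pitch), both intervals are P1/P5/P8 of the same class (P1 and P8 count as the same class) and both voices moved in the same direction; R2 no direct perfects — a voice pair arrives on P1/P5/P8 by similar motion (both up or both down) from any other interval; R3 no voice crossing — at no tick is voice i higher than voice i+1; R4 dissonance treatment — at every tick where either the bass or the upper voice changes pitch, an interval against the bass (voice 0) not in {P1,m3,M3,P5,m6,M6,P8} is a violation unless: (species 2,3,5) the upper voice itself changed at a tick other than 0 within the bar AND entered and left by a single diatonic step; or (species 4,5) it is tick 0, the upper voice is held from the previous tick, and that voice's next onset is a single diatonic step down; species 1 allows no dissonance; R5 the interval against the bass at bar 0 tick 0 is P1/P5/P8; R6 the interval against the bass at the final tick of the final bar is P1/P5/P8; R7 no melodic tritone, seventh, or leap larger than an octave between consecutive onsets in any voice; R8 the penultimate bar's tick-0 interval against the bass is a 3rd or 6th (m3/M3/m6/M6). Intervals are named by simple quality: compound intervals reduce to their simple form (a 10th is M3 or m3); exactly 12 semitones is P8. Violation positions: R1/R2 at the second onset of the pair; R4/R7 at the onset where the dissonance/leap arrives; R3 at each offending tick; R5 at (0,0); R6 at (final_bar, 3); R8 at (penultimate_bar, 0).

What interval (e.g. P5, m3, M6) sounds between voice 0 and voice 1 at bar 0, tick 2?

P5

voice 0=C3 voice 1=G3 -> P5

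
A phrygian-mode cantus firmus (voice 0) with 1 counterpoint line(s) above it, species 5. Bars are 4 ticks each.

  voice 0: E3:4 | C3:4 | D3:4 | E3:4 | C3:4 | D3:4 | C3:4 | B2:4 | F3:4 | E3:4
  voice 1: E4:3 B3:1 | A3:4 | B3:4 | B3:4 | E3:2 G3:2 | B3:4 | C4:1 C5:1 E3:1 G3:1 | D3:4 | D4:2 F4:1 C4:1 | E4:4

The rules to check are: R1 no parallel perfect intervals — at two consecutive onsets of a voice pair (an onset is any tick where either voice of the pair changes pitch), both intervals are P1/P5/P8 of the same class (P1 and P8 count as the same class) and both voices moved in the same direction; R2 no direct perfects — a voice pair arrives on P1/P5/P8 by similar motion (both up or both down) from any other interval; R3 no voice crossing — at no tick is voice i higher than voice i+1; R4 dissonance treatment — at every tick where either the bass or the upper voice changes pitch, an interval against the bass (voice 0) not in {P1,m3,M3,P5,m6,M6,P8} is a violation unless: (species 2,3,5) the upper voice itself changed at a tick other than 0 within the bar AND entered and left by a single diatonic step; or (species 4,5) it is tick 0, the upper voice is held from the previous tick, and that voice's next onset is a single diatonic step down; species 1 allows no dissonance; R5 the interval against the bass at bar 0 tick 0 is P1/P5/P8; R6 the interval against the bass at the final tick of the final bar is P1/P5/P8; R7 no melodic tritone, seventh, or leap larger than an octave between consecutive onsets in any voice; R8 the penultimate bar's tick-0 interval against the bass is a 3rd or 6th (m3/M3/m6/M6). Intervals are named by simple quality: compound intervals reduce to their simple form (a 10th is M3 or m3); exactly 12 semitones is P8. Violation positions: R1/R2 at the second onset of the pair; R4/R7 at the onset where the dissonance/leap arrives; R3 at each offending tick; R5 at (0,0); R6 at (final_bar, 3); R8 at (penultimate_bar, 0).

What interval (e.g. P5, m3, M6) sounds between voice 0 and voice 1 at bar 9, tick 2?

voice 0=E3 voice 1=E4 -> P8

P8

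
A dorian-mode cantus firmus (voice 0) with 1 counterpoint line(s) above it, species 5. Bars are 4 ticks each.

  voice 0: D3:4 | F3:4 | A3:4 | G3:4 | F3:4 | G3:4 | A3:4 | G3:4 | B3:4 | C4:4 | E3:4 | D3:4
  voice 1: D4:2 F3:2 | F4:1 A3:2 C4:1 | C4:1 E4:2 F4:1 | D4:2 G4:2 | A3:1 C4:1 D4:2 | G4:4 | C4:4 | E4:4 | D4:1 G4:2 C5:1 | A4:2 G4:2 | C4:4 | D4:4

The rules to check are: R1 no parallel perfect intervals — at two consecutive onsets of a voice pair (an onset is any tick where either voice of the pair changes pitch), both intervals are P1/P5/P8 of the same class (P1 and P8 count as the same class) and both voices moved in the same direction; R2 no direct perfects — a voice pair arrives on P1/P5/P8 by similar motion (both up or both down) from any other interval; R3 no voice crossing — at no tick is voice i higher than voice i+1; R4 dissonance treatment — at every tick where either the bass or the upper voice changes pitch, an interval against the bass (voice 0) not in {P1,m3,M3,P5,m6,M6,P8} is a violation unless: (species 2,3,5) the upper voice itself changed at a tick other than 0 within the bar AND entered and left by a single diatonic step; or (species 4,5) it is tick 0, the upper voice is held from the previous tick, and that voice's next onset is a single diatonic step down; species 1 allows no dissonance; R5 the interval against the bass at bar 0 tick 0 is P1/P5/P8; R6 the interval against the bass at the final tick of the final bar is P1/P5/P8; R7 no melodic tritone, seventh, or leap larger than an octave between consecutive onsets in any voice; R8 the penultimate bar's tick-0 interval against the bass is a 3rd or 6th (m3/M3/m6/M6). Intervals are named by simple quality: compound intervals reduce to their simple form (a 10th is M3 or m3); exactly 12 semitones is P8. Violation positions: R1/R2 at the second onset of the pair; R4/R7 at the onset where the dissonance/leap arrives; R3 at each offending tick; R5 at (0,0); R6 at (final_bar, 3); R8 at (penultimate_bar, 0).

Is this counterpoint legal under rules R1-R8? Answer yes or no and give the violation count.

bar 0: v0=D3 v1=D4 (P8)
bar 1: v0=F3 v1=F4 (P8)
bar 2: v0=A3 v1=C4 (m3)
bar 3: v0=G3 v1=D4 (P5)
bar 4: v0=F3 v1=A3 (M3)
bar 5: v0=G3 v1=G4 (P8)
bar 6: v0=A3 v1=C4 (m3)
bar 7: v0=G3 v1=E4 (M6)
bar 8: v0=B3 v1=D4 (m3)
bar 9: v0=C4 v1=A4 (M6)
bar 10: v0=E3 v1=C4 (m6)
bar 11: v0=D3 v1=D4 (P8)
  R2 @ bar1.0: D3/F3 m3 -> F3/F4 P8 similar
  R2 @ bar3.0: A3/F4 m6 -> G3/D4 P5 similar
  R7 @ bar4.0: G4->A3 leap 10st
  R2 @ bar5.0: F3/D4 M6 -> G3/G4 P8 similar
  R4 @ bar8.3: B3/C5 m2 untreated

No (5 violations)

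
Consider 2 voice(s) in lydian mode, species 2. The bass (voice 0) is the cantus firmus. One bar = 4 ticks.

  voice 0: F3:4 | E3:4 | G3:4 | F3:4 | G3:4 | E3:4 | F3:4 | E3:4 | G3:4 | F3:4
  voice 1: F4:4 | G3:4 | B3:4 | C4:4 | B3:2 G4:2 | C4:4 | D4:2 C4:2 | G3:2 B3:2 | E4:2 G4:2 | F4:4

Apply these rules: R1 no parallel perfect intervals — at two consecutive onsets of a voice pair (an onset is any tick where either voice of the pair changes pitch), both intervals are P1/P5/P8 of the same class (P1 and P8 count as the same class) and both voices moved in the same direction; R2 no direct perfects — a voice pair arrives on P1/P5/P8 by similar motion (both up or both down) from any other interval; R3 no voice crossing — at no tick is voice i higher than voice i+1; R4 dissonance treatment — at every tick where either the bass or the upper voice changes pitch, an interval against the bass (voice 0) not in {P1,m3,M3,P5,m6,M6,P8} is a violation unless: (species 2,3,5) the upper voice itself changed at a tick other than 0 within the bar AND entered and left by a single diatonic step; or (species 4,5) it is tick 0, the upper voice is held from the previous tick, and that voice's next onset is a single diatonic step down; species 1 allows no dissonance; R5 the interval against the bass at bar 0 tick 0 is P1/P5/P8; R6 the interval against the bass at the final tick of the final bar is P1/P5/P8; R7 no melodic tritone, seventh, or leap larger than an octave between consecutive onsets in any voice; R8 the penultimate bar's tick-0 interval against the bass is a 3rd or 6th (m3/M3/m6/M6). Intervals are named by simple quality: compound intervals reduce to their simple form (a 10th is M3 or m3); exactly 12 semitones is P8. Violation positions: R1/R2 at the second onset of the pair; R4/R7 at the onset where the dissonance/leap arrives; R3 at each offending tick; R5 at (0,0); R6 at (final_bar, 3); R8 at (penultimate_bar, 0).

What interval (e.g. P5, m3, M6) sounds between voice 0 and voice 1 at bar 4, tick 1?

voice 0=G3 voice 1=B3 -> M3

M3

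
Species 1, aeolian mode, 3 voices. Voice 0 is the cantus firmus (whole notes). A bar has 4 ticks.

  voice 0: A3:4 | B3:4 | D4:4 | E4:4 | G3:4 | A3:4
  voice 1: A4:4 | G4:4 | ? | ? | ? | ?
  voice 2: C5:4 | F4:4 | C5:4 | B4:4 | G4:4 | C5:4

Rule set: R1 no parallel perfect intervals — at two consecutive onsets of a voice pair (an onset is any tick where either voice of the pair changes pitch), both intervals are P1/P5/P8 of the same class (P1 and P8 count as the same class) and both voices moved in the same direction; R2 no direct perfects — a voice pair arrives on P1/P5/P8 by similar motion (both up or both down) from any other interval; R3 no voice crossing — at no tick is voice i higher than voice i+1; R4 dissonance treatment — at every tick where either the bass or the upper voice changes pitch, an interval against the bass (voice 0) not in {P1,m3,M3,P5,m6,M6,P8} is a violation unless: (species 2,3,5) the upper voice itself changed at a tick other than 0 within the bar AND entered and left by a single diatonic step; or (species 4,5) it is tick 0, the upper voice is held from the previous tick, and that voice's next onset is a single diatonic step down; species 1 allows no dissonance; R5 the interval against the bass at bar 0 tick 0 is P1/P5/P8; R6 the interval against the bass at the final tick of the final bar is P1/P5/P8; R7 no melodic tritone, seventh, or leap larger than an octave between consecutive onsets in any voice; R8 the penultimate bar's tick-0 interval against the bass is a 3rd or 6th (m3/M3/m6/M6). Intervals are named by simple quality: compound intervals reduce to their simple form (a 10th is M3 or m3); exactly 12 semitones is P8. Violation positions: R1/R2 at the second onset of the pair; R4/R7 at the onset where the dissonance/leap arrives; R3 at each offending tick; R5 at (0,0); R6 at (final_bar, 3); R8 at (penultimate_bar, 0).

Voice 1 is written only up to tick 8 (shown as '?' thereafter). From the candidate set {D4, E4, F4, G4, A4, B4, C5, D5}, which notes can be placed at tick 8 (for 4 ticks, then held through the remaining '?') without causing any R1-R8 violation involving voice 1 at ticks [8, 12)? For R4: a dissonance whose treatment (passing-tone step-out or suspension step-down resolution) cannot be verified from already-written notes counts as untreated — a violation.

{B4, D4, F4}

D4: legal
E4: violates R4
F4: legal
G4: violates R4
A4: violates R2
B4: legal
C5: violates R2,R4
D5: violates R2,R3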